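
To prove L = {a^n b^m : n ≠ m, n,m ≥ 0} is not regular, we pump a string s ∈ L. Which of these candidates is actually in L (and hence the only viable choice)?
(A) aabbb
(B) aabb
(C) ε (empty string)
(A) aabbb

The pumping lemma is applied to a string s that lies in L, so first check membership of each option:
- (A) aabbb = a^2 b^3 with 2 ≠ 3, so it is in L ✓
- (B) aabb = a^2 b^2 has n = m = 2, so it is not in L ✗
- (C) ε = a^0 b^0 has n = m = 0, so it is not in L ✗

Only (A) aabbb is in L, so it is the only candidate that could play the role of s.
(In a complete proof one picks s in terms of the pumping length p so that |s| ≥ p is guaranteed; a fixed string like aabbb illustrates the shape of such an s.)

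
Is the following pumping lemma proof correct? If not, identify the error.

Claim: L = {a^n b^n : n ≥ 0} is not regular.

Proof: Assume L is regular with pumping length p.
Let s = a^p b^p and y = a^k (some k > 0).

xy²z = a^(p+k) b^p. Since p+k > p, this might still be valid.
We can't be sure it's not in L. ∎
The proof is INCORRECT.

Error: The conclusion is wrong.
xy²z = a^(p+k) b^p is definitely NOT in L because the number of a's (p+k) ≠ number of b's (p).
The proof incorrectly doubts what is actually a valid contradiction.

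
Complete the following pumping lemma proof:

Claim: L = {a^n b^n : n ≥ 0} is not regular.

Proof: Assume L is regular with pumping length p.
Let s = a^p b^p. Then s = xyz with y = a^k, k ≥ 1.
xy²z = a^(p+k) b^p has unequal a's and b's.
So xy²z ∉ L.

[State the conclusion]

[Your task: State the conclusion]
This contradicts the pumping lemma for regular languages,
which guarantees xy^i z ∈ L for all i ≥ 0.

Since our assumption that L is regular leads to a contradiction,
we conclude that L = {a^n b^n : n ≥ 0} is NOT regular. ∎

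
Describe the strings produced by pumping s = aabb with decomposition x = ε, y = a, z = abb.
{xy^i z : i ≥ 0} = {a^(i+1) b^2 : i ≥ 0} = {abb, aabb, aaabb, ...}

With x = ε, y = a, z = abb: Starting with aabb and pumping the first 'a' (z = abb keeps the second 'a'), we get strings with i+1 a's followed by 2 b's for i = 0, 1, 2, ...; note bb is not produced because z always contributes one a.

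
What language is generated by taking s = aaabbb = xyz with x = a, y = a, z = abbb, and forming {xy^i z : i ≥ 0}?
{xy^i z : i ≥ 0} = {a^(2+i) b^3 : i ≥ 0} = {aabbb, aaabbb, aaaabbb, ...}

With x = a, y = a, z = abbb: Starting with aaabbb and pumping the second 'a', we get strings with 2+i a's followed by 3 b's for i = 0, 1, 2, ...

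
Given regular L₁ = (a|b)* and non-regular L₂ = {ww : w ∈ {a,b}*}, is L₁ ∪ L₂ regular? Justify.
Yes — L₁ ∪ L₂ is regular.

{ww} ⊆ (a|b)*, so L₁ ∪ L₂ = (a|b)*, which is regular.

Note that the bare facts "L₁ regular, L₂ non-regular" do not settle the question by themselves: the closure of regular languages under ∪, ∩, complement and difference applies only when BOTH operands are regular. With a non-regular operand the result can come out regular or non-regular depending on the specific languages, so one has to work out L₁ ∪ L₂ for this particular pair, as above.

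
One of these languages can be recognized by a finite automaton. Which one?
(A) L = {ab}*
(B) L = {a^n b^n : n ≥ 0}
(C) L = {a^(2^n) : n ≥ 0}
(A) {ab}*

(A) L = {ab}* is regular.

This can be recognized by a finite automaton (DFA/NFA).
Regular expressions like {ab}* define regular languages.

The other choices are not regular:
- {a^n b^n : n ≥ 0}: After pumping, the number of a's and b's become unequal
- {a^(2^n) : n ≥ 0}: After pumping, length is no longer a power of 2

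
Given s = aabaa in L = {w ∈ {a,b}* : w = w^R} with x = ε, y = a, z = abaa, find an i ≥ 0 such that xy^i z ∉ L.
i = 2

xy²z = ε · aa · abaa = aaabaa; aaabaa reversed is aabaaa ≠ aaabaa, so it is not a palindrome and is not in L.
(Other choices also work, e.g. i = 0, 3; only i = 1 is guaranteed to stay in L since xy¹z = s.)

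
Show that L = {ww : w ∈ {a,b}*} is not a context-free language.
Assume for contradiction that L is context-free, and let p ≥ 1 be the pumping length given by the pumping lemma for CFLs.
Choose s = a^p b^p a^p b^p. Then s ∈ L (take w = a^p b^p) and |s| = 4p ≥ p.
By the CFL pumping lemma, s = uvxyz for some u, v, x, y, z with |vxy| ≤ p, |vy| ≥ 1, and uv^i xy^i z ∈ L for every i ≥ 0.

Write s as four blocks A₁ B₁ A₂ B₂ with A₁ = A₂ = a^p and B₁ = B₂ = b^p. Since |vxy| ≤ p, the window vxy lies inside at most two adjacent blocks. Take i = 0 and let t = uxz, so |t| = 4p − |vy| with 1 ≤ |vy| ≤ p. If |t| is odd, t ∉ L immediately, so assume |vy| is even (hence |vy| ≥ 2) and |t|/2 = 2p − |vy|/2, which satisfies p ≤ |t|/2 ≤ 2p − 1.

Case 1 (vxy inside A₁B₁): t = a^(p−j) b^(p−l) a^p b^p with j + l = |vy|. The second half of t has length < 2p, so it is a suffix of the trailing a^p b^p and ends in b; the first half is a^(p−j) b^(p−l) a^((j+l)/2), which ends in a because (j+l)/2 ≥ 1. The halves differ, so t ∉ L.

Case 2 (vxy inside B₁A₂, straddling the middle): t = a^p b^(p−j) a^(p−l) b^p with j + l = |vy|. If t = ww, then w is a prefix of t of length ≥ p, so w begins with a^p; and w is a suffix of t of length ≥ p, so w ends with b^p. That forces |w| ≥ 2p, contradicting |w| = |t|/2 ≤ 2p − 1. So t ∉ L.

Case 3 (vxy inside A₂B₂): t = a^p b^p a^(p−j) b^(p−l) with j + l = |vy|. The first half of t is a prefix of a^p b^p, so it begins with a; the second half is b^((j+l)/2) a^(p−j) b^(p−l), which begins with b. The halves differ, so t ∉ L.

In every case uv⁰xy⁰z = uxz ∉ L.

This contradicts the CFL pumping lemma, which requires uv^i xy^i z ∈ L for all i ≥ 0.
Hence L = {ww : w ∈ {a,b}*} is not context-free. ∎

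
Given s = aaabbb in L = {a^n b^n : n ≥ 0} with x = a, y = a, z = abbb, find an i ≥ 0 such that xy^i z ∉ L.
i = 3

xy³z = a · aaa · abbb = aaaaabbb; aaaaabbb has 5 a's and 3 b's; 5 ≠ 3, so it is not in L.
(Other choices also work, e.g. i = 0, 2; only i = 1 is guaranteed to stay in L since xy¹z = s.)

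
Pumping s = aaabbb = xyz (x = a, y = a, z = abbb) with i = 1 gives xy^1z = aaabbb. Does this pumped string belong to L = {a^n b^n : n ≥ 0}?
Yes

xy¹z = a · a · abbb = aaabbb.
aaabbb = a^3 b^3 has equal counts (3 = 3), so it is in L.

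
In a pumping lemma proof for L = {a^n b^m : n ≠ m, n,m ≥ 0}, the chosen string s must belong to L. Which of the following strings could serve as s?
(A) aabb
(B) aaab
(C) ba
(B) aaab

The pumping lemma is applied to a string s that lies in L, so first check membership of each option:
- (A) aabb = a^2 b^2 has n = m = 2, so it is not in L ✗
- (B) aaab = a^3 b^1 with 3 ≠ 1, so it is in L ✓
- (C) ba has an a after a b, so it is not of the form a^n b^m and is not in L ✗

Only (B) aaab is in L, so it is the only candidate that could play the role of s.
(In a complete proof one picks s in terms of the pumping length p so that |s| ≥ p is guaranteed; a fixed string like aaab illustrates the shape of such an s.)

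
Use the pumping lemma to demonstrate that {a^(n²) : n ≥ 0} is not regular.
Assume for contradiction that L is regular, and let p ≥ 1 be the pumping length given by the pumping lemma.
Choose s = a^(p²). Then s ∈ L and |s| = p² ≥ p.
By the pumping lemma, s = xyz for some x, y, z with |xy| ≤ p, |y| ≥ 1, and xy^i z ∈ L for every i ≥ 0.
Here y = a^k for some k with 1 ≤ k ≤ |xy| ≤ p.

Take i = 2: |xy²z| = p² + k.
Now p² < p² + k ≤ p² + p < p² + 2p + 1 = (p + 1)².
So |xy²z| lies strictly between the consecutive squares p² and (p + 1)², hence is not a perfect square, and xy²z ∉ L.

This contradicts the pumping lemma, which requires xy^i z ∈ L for all i ≥ 0.
Hence L = {a^(n²) : n ≥ 0} is not regular. ∎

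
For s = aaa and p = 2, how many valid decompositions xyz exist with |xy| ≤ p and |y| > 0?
3

For s = 'aaa' with pumping length p = 2:

Constraints: |xy| ≤ 2, |y| > 0

Valid decompositions (|xy| ≤ p, |y| ≥ 1):
  • x='', y='a', z='aa'
  • x='a', y='a', z='a'
  • x='', y='aa', z='a'

Total count: 3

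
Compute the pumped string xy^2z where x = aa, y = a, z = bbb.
aaaabbb

Given x = 'aa', y = 'a', z = 'bbb' and i = 2:

xy^2z = x + y·y·...·y (2 times) + z
       = 'aa' + 'a'^2 + 'bbb'
       = 'aa' + 'aa' + 'bbb'
       = 'aaaabbb'

The pumped string is 'aaaabbb' with length 7.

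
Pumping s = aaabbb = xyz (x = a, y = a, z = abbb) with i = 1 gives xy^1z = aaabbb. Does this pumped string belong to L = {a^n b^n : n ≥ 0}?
Yes

xy¹z = a · a · abbb = aaabbb.
aaabbb = a^3 b^3 has equal counts (3 = 3), so it is in L.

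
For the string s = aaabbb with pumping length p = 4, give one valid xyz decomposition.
x = 'a', y = 'aab', z = 'bb'

For s = aaabbb and p = 4, one valid decomposition is:
- x = 'a' (length 1)
- y = 'aab' (length 3)
- z = 'bb' (length 2)

Verification:
- xyz = 'a' + 'aab' + 'bb' = aaabbb ✓
- |xy| = 4 ≤ 4 ✓
- |y| = 3 > 0 ✓

All pumping lemma constraints are satisfied.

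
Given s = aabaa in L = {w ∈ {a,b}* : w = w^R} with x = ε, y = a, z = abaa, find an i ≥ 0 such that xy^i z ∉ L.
i = 0

xy⁰z = ε · ε · abaa = abaa; abaa reversed is aaba ≠ abaa, so it is not a palindrome and is not in L.
(Other choices also work, e.g. i = 2, 3; only i = 1 is guaranteed to stay in L since xy¹z = s.)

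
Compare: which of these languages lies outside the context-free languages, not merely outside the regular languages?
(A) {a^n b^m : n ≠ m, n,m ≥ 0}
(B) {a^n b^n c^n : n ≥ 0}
(B) {a^n b^n c^n : n ≥ 0}

(B) {a^n b^n c^n : n ≥ 0} requires the CFL pumping lemma.

- {a^n b^m : n ≠ m, n,m ≥ 0} is context-free (but not regular)
  • Can be shown non-regular with the regular pumping lemma
  • After pumping a's, we can make n = m

- {a^n b^n c^n : n ≥ 0} is NOT context-free
  • Requires the CFL pumping lemma to prove
  • Cannot maintain three equal counts simultaneously

The CFL pumping lemma is "stronger" in that it can prove non-membership
in the larger class of context-free languages.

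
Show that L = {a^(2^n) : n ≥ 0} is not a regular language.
Assume for contradiction that L is regular, and let p ≥ 1 be the pumping length given by the pumping lemma.
Choose s = a^(2^p). Then s ∈ L and |s| = 2^p ≥ p.
By the pumping lemma, s = xyz for some x, y, z with |xy| ≤ p, |y| ≥ 1, and xy^i z ∈ L for every i ≥ 0.
Here y = a^k for some k with 1 ≤ k ≤ |xy| ≤ p, and p < 2^p.

Take i = 2: |xy²z| = 2^p + k.
Now 2^p < 2^p + k ≤ 2^p + p < 2^p + 2^p = 2^(p+1).
So |xy²z| lies strictly between the consecutive powers of two 2^p and 2^(p+1), hence is not a power of 2, and xy²z ∉ L.

This contradicts the pumping lemma, which requires xy^i z ∈ L for all i ≥ 0.
Hence L = {a^(2^n) : n ≥ 0} is not regular. ∎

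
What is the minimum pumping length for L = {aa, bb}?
p = 3

For a finite language L, the pumping lemma holds vacuously if p > max|s| for s ∈ L.

The longest string in L = {aa, bb} has length 2.
If p = 3, then no string s ∈ L has |s| ≥ p, so the condition is vacuously true.

The minimum pumping length is p = 3.

Why no smaller p works: for any p ≤ 2, the longest string s ∈ L has |s| = 2 ≥ p, so it would
have to be pumpable; but pumping up (i = 2, 3, ...) produces ever longer strings, which cannot all lie in the
finite language L. So the pumping property fails for every p ≤ 2.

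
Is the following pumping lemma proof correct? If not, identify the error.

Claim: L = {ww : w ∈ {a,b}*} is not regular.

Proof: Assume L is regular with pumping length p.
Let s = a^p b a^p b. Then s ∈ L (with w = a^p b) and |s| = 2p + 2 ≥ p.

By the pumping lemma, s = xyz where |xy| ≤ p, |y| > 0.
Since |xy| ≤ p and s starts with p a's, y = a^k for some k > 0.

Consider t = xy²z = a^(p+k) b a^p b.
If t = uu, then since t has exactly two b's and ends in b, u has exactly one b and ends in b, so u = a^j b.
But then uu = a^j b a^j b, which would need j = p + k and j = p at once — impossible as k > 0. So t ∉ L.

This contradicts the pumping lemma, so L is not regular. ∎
The proof is correct.

This proof is valid because:
1. s = a^p b a^p b is in L and is chosen in terms of p, so |s| ≥ p holds for every p
2. The decomposition analysis is correct: |xy| ≤ p forces y to lie inside the leading a's
3. The contradiction is valid: the argument shows a^(p+k) b a^p b cannot be split into two equal halves
4. The conclusion follows logically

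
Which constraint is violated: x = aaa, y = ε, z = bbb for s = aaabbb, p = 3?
Violated: |y| > 0

The decomposition x = aaa, y = ε, z = bbb for s = aaabbb with p = 3
violates the constraint: |y| > 0

|y| = 0, but the pumping lemma requires |y| > 0 (y must be non-empty).

Pumping lemma constraints:
1. xyz = s (decomposition is valid)
2. |xy| ≤ p
3. |y| > 0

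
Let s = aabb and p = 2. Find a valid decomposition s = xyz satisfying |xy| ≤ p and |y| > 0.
x = '', y = 'aa', z = 'bb'

For s = aabb and p = 2, one valid decomposition is:
- x = '' (length 0)
- y = 'aa' (length 2)
- z = 'bb' (length 2)

Verification:
- xyz = '' + 'aa' + 'bb' = aabb ✓
- |xy| = 2 ≤ 2 ✓
- |y| = 2 > 0 ✓

All pumping lemma constraints are satisfied.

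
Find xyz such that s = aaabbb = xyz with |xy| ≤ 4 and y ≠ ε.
x = '', y = 'aa', z = 'abbb'

For s = aaabbb and p = 4, one valid decomposition is:
- x = '' (length 0)
- y = 'aa' (length 2)
- z = 'abbb' (length 4)

Verification:
- xyz = '' + 'aa' + 'abbb' = aaabbb ✓
- |xy| = 2 ≤ 4 ✓
- |y| = 2 > 0 ✓

All pumping lemma constraints are satisfied.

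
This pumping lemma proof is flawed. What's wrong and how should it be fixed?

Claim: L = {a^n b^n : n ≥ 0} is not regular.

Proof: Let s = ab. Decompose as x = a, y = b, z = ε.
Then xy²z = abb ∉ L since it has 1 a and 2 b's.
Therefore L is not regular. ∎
Error: The string s = ab might be shorter than the pumping length p.

Correction: Choose s = a^p b^p to ensure |s| ≥ p. Also, the decomposition is wrong: with |xy| ≤ p, y cannot include b's when s starts with p a's.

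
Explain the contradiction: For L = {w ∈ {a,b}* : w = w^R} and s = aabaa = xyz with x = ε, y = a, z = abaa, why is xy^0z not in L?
xy⁰z = abaa ∉ L

Pumping with i = 0 replaces y = a by y⁰ = ε:
- Original: s = xyz = aabaa; aabaa reversed is aabaa, the same string, so it is a palindrome and is in L
- Pumped: xy⁰z = ε · ε · abaa = abaa
- abaa reversed is aaba ≠ abaa, so it is not a palindrome and is not in L

The pumping lemma would require xy⁰z ∈ L, so this decomposition yields a contradiction.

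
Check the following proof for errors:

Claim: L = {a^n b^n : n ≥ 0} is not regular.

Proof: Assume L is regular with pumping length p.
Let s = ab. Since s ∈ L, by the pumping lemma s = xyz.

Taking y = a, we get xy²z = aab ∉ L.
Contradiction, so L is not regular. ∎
The proof is INCORRECT.

Error: The string s = ab may be shorter than p.
The pumping lemma only applies to strings with |s| ≥ p, and p is not under our control.
We must choose s in terms of p, e.g. s = a^p b^p, to ensure |s| ≥ p.
(The proof also fixes one particular y; a valid argument must handle every decomposition with |xy| ≤ p and |y| ≥ 1 — for s = a^p b^p this forces y = a^k, and then xy²z = a^(p+k) b^p ∉ L.)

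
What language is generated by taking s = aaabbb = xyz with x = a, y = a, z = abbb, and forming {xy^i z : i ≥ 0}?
{xy^i z : i ≥ 0} = {a^(2+i) b^3 : i ≥ 0} = {aabbb, aaabbb, aaaabbb, ...}

With x = a, y = a, z = abbb: Starting with aaabbb and pumping the second 'a', we get strings with 2+i a's followed by 3 b's for i = 0, 1, 2, ...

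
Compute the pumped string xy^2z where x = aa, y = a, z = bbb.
aaaabbb

Given x = 'aa', y = 'a', z = 'bbb' and i = 2:

xy^2z = x + y·y·...·y (2 times) + z
       = 'aa' + 'a'^2 + 'bbb'
       = 'aa' + 'aa' + 'bbb'
       = 'aaaabbb'

The pumped string is 'aaaabbb' with length 7.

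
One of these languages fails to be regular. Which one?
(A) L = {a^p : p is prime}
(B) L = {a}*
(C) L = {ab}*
(A) {a^p : p is prime}

(A) L = {a^p : p is prime} is NOT regular.

The pumping lemma can be used to prove this:
After pumping, the length becomes composite

The other languages are regular because they can be recognized by finite automata.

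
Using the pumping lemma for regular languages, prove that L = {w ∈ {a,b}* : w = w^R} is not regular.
Assume for contradiction that L is regular, and let p ≥ 1 be the pumping length given by the pumping lemma.
Choose s = a^p b a^p. Then s ∈ L (it reads the same in both directions) and |s| = 2p + 1 ≥ p.
By the pumping lemma, s = xyz for some x, y, z with |xy| ≤ p, |y| ≥ 1, and xy^i z ∈ L for every i ≥ 0.
Since |xy| ≤ p and the first p symbols of s are all a's, y = a^k for some k with 1 ≤ k ≤ p.

Take i = 0: xy⁰z = a^(p − k) b a^p.
Its reversal is a^p b a^(p − k). These differ because the block of a's before the unique b has length p − k in one and p in the other, and p − k ≠ p since k ≥ 1. So xy⁰z is not a palindrome, i.e. xy⁰z ∉ L.

This contradicts the pumping lemma, which requires xy^i z ∈ L for all i ≥ 0.
Hence L = {w ∈ {a,b}* : w = w^R} is not regular. ∎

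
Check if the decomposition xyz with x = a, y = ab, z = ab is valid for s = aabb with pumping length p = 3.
Violated: xyz = s

The decomposition x = a, y = ab, z = ab for s = aabb with p = 3
violates the constraint: xyz = s

xyz = 'a' + 'ab' + 'ab' = 'aabab' ≠ 'aabb' = s. The decomposition doesn't reconstruct s.

Pumping lemma constraints:
1. xyz = s (decomposition is valid)
2. |xy| ≤ p
3. |y| > 0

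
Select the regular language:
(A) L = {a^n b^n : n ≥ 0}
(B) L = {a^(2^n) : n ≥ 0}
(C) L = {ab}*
(C) {ab}*

(C) L = {ab}* is regular.

This can be recognized by a finite automaton (DFA/NFA).
Regular expressions like {ab}* define regular languages.

The other choices are not regular:
- {a^n b^n : n ≥ 0}: After pumping, the number of a's and b's become unequal
- {a^(2^n) : n ≥ 0}: After pumping, length is no longer a power of 2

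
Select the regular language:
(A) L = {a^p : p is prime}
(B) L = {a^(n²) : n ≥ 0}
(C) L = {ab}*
(C) {ab}*

(C) L = {ab}* is regular.

This can be recognized by a finite automaton (DFA/NFA).
Regular expressions like {ab}* define regular languages.

The other choices are not regular:
- {a^p : p is prime}: After pumping, the length becomes composite
- {a^(n²) : n ≥ 0}: After pumping, length is no longer a perfect square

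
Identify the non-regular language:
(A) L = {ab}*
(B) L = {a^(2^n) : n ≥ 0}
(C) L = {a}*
(B) {a^(2^n) : n ≥ 0}

(B) L = {a^(2^n) : n ≥ 0} is NOT regular.

The pumping lemma can be used to prove this:
After pumping, length is no longer a power of 2

The other languages are regular because they can be recognized by finite automata.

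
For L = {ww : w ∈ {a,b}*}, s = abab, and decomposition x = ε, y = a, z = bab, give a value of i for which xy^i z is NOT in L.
i = 0

xy⁰z = ε · ε · bab = bab; bab has odd length 3, so it cannot be written as ww and is not in L.
(Other choices also work, e.g. i = 2, 3; only i = 1 is guaranteed to stay in L since xy¹z = s.)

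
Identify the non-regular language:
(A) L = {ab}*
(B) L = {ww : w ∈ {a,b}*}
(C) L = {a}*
(B) {ww : w ∈ {a,b}*}

(B) L = {ww : w ∈ {a,b}*} is NOT regular.

The pumping lemma can be used to prove this:
After pumping, the two halves no longer match

The other languages are regular because they can be recognized by finite automata.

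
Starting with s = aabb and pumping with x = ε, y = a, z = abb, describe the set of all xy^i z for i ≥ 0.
{xy^i z : i ≥ 0} = {a^(i+1) b^2 : i ≥ 0} = {abb, aabb, aaabb, ...}

With x = ε, y = a, z = abb: Starting with aabb and pumping the first 'a' (z = abb keeps the second 'a'), we get strings with i+1 a's followed by 2 b's for i = 0, 1, 2, ...; note bb is not produced because z always contributes one a.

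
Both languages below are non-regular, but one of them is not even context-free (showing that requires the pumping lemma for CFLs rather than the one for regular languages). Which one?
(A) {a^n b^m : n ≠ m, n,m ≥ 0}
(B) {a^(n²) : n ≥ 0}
(B) {a^(n²) : n ≥ 0}

(B) {a^(n²) : n ≥ 0} requires the CFL pumping lemma.

- {a^n b^m : n ≠ m, n,m ≥ 0} is context-free (but not regular)
  • Can be shown non-regular with the regular pumping lemma
  • After pumping a's, we can make n = m

- {a^(n²) : n ≥ 0} is NOT context-free
  • Requires the CFL pumping lemma to prove
  • Gaps between squares grow unboundedly

The CFL pumping lemma is "stronger" in that it can prove non-membership
in the larger class of context-free languages.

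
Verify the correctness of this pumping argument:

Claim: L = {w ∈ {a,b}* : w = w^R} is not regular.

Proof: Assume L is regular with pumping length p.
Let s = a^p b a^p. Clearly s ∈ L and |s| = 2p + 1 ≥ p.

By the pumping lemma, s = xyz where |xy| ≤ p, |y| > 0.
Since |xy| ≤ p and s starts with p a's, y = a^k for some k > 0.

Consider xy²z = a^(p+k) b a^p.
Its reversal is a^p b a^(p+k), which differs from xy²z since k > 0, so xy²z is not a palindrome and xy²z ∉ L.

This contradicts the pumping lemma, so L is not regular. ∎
The proof is correct.

This proof is valid because:
1. s = a^p b a^p is in L and is chosen in terms of p, so |s| ≥ p holds for every p
2. The decomposition analysis is correct: |xy| ≤ p forces y to lie inside the leading a's
3. The contradiction is valid: a^(p+k) b a^p has more a's before the b than after it, so it is not a palindrome
4. The conclusion follows logically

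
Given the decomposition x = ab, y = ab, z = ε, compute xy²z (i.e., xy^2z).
ababab

Given x = 'ab', y = 'ab', z = '' and i = 2:

xy^2z = x + y·y·...·y (2 times) + z
       = 'ab' + 'ab'^2 + ''
       = 'ab' + 'abab' + ''
       = 'ababab'

The pumped string is 'ababab' with length 6.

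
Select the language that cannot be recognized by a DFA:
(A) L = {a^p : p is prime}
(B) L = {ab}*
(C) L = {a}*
(A) {a^p : p is prime}

(A) L = {a^p : p is prime} is NOT regular.

The pumping lemma can be used to prove this:
After pumping, the length becomes composite

The other languages are regular because they can be recognized by finite automata.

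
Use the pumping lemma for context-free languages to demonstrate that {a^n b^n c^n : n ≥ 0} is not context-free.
Assume for contradiction that L is context-free, and let p ≥ 1 be the pumping length given by the pumping lemma for CFLs.
Choose s = a^p b^p c^p. Then s ∈ L and |s| = 3p ≥ p.
By the CFL pumping lemma, s = uvxyz for some u, v, x, y, z with |vxy| ≤ p, |vy| ≥ 1, and uv^i xy^i z ∈ L for every i ≥ 0.

Because |vxy| ≤ p, the window vxy cannot contain both an a and a c: any substring of s containing both must include the entire block b^p plus at least one a and one c, so it has length ≥ p + 2 > p.
Hence at least one of the letters a, c does not occur in vy at all.

Take i = 0: the string uxz is obtained from s by deleting |vy| ≥ 1 symbols, so |uxz| = 3p − |vy| < 3p.
But the letter (a or c) that does not occur in vy still occurs exactly p times in uxz. Every string of L with exactly p copies of some letter is a^p b^p c^p, of length 3p. Since |uxz| < 3p, uxz ∉ L.

This contradicts the CFL pumping lemma, which requires uv^i xy^i z ∈ L for all i ≥ 0.
Hence L = {a^n b^n c^n : n ≥ 0} is not context-free. ∎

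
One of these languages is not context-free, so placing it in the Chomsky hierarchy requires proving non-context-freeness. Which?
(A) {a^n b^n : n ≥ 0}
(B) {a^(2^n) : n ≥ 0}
(B) {a^(2^n) : n ≥ 0}

(B) {a^(2^n) : n ≥ 0} requires the CFL pumping lemma.

- {a^n b^n : n ≥ 0} is context-free (but not regular)
  • Can be shown non-regular with the regular pumping lemma
  • After pumping, the number of a's and b's become unequal

- {a^(2^n) : n ≥ 0} is NOT context-free
  • Requires the CFL pumping lemma to prove
  • Gaps between powers of 2 grow exponentially

The CFL pumping lemma is "stronger" in that it can prove non-membership
in the larger class of context-free languages.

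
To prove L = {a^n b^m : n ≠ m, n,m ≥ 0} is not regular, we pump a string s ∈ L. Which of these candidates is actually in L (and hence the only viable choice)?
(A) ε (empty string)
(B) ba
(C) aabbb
(C) aabbb

The pumping lemma is applied to a string s that lies in L, so first check membership of each option:
- (A) ε = a^0 b^0 has n = m = 0, so it is not in L ✗
- (B) ba has an a after a b, so it is not of the form a^n b^m and is not in L ✗
- (C) aabbb = a^2 b^3 with 2 ≠ 3, so it is in L ✓

Only (C) aabbb is in L, so it is the only candidate that could play the role of s.
(In a complete proof one picks s in terms of the pumping length p so that |s| ≥ p is guaranteed; a fixed string like aabbb illustrates the shape of such an s.)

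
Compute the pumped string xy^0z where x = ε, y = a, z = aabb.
aabb

Given x = '', y = 'a', z = 'aabb' and i = 0:

xy^0z = x + y·y·...·y (0 times) + z
       = '' + 'a'^0 + 'aabb'
       = '' + '' + 'aabb'
       = 'aabb'

The pumped string is 'aabb' with length 4.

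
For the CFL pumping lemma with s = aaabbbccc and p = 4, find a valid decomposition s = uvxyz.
u='aa', v='a', x='bb', y='b', z='ccc'

For s = aaabbbccc with pumping length p = 4:

One valid decomposition:
- u = 'aa'
- v = 'a'
- x = 'bb'
- y = 'b'
- z = 'ccc'

Verification:
- uvxyz = 'aa' + 'a' + 'bb' + 'b' + 'ccc' = aaabbbccc ✓
- |vxy| = |'abbb'| = 4 ≤ 4 ✓
- |vy| = |'ab'| = 2 > 0 ✓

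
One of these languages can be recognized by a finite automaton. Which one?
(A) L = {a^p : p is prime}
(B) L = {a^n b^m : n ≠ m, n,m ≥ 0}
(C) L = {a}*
(C) {a}*

(C) L = {a}* is regular.

This can be recognized by a finite automaton (DFA/NFA).
Regular expressions like {a}* define regular languages.

The other choices are not regular:
- {a^n b^m : n ≠ m, n,m ≥ 0}: After pumping a's, we can make n = m
- {a^p : p is prime}: After pumping, the length becomes composite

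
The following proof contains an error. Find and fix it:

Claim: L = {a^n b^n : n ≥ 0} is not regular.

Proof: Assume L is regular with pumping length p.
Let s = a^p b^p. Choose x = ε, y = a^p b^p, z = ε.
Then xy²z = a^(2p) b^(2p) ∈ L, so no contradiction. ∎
Error: The decomposition violates |xy| ≤ p. With y = a^p b^p, |xy| = |y| = 2p > p. (The proof also miscomputes xy²z, which would be a^p b^p a^p b^p rather than a^(2p) b^(2p), and it wrongly treats one harmless decomposition as settling the matter — the prover does not get to choose the decomposition.)

Correction: The pumping lemma requires |xy| ≤ p, and the argument must handle every decomposition satisfying |xy| ≤ p, |y| ≥ 1. Since s starts with p a's, any such y consists only of a's, say y = a^k with k ≥ 1. Then xy²z = a^(p+k) b^p has unequal numbers of a's and b's, so xy²z ∉ L — the required contradiction.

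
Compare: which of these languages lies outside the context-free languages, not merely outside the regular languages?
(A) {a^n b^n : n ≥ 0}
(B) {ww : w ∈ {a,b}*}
(B) {ww : w ∈ {a,b}*}

(B) {ww : w ∈ {a,b}*} requires the CFL pumping lemma.

- {a^n b^n : n ≥ 0} is context-free (but not regular)
  • Can be shown non-regular with the regular pumping lemma
  • After pumping, the number of a's and b's become unequal

- {ww : w ∈ {a,b}*} is NOT context-free
  • Requires the CFL pumping lemma to prove
  • Cannot verify equality of two arbitrary substrings

The CFL pumping lemma is "stronger" in that it can prove non-membership
in the larger class of context-free languages.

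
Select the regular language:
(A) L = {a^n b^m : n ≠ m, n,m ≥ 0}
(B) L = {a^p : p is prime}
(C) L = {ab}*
(C) {ab}*

(C) L = {ab}* is regular.

This can be recognized by a finite automaton (DFA/NFA).
Regular expressions like {ab}* define regular languages.

The other choices are not regular:
- {a^p : p is prime}: After pumping, the length becomes composite
- {a^n b^m : n ≠ m, n,m ≥ 0}: After pumping a's, we can make n = m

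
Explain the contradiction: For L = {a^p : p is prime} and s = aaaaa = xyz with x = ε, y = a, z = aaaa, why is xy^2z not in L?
xy²z = aaaaaa ∉ L

Pumping with i = 2 replaces y = a by y² = aa:
- Original: s = xyz = aaaaa; aaaaa has length 5, which is prime, so it is in L
- Pumped: xy²z = ε · aa · aaaa = aaaaaa
- aaaaaa has length 6 = 2 × 3, which is not prime, so it is not in L

The pumping lemma would require xy²z ∈ L, so this decomposition yields a contradiction.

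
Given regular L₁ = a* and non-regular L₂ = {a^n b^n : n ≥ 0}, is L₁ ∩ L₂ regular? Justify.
Yes — L₁ ∩ L₂ is regular.

A string of a* contains no b's, and the only string of {a^n b^n} with no b's is ε (n = 0). So L₁ ∩ L₂ = {ε}, a finite language, which is regular.

Note that the bare facts "L₁ regular, L₂ non-regular" do not settle the question by themselves: the closure of regular languages under ∪, ∩, complement and difference applies only when BOTH operands are regular. With a non-regular operand the result can come out regular or non-regular depending on the specific languages, so one has to work out L₁ ∩ L₂ for this particular pair, as above.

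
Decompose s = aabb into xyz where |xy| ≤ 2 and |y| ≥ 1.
x = '', y = 'aa', z = 'bb'

For s = aabb and p = 2, one valid decomposition is:
- x = '' (length 0)
- y = 'aa' (length 2)
- z = 'bb' (length 2)

Verification:
- xyz = '' + 'aa' + 'bb' = aabb ✓
- |xy| = 2 ≤ 2 ✓
- |y| = 2 > 0 ✓

All pumping lemma constraints are satisfied.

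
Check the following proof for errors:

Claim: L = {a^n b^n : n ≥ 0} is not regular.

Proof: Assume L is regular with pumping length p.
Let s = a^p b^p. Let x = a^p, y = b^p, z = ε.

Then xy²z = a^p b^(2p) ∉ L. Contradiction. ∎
The proof is INCORRECT.

Error: The decomposition violates |xy| ≤ p.
With x = a^p and y = b^p, we have |xy| = 2p > p.
The pumping lemma requires |xy| ≤ p, so y must be within the first p characters.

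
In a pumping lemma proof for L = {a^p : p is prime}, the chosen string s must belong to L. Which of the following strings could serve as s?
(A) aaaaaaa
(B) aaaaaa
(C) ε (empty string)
(A) aaaaaaa

The pumping lemma is applied to a string s that lies in L, so first check membership of each option:
- (A) aaaaaaa has length 7, which is prime, so it is in L ✓
- (B) aaaaaa has length 6 = 2 × 3, which is not prime, so it is not in L ✗
- (C) ε has length 0, which is not prime, so it is not in L ✗

Only (A) aaaaaaa is in L, so it is the only candidate that could play the role of s.
(In a complete proof one picks s in terms of the pumping length p so that |s| ≥ p is guaranteed; a fixed string like aaaaaaa illustrates the shape of such an s.)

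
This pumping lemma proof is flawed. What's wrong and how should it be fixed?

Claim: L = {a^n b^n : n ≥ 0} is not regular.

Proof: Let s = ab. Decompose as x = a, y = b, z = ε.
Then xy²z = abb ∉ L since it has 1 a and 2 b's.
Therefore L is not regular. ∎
Error: The string s = ab might be shorter than the pumping length p.

Correction: Choose s = a^p b^p to ensure |s| ≥ p. Also, the decomposition is wrong: with |xy| ≤ p, y cannot include b's when s starts with p a's.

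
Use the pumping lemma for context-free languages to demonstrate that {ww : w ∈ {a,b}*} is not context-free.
Assume for contradiction that L is context-free, and let p ≥ 1 be the pumping length given by the pumping lemma for CFLs.
Choose s = a^p b^p a^p b^p. Then s ∈ L (take w = a^p b^p) and |s| = 4p ≥ p.
By the CFL pumping lemma, s = uvxyz for some u, v, x, y, z with |vxy| ≤ p, |vy| ≥ 1, and uv^i xy^i z ∈ L for every i ≥ 0.

Write s as four blocks A₁ B₁ A₂ B₂ with A₁ = A₂ = a^p and B₁ = B₂ = b^p. Since |vxy| ≤ p, the window vxy lies inside at most two adjacent blocks. Take i = 0 and let t = uxz, so |t| = 4p − |vy| with 1 ≤ |vy| ≤ p. If |t| is odd, t ∉ L immediately, so assume |vy| is even (hence |vy| ≥ 2) and |t|/2 = 2p − |vy|/2, which satisfies p ≤ |t|/2 ≤ 2p − 1.

Case 1 (vxy inside A₁B₁): t = a^(p−j) b^(p−l) a^p b^p with j + l = |vy|. The second half of t has length < 2p, so it is a suffix of the trailing a^p b^p and ends in b; the first half is a^(p−j) b^(p−l) a^((j+l)/2), which ends in a because (j+l)/2 ≥ 1. The halves differ, so t ∉ L.

Case 2 (vxy inside B₁A₂, straddling the middle): t = a^p b^(p−j) a^(p−l) b^p with j + l = |vy|. If t = ww, then w is a prefix of t of length ≥ p, so w begins with a^p; and w is a suffix of t of length ≥ p, so w ends with b^p. That forces |w| ≥ 2p, contradicting |w| = |t|/2 ≤ 2p − 1. So t ∉ L.

Case 3 (vxy inside A₂B₂): t = a^p b^p a^(p−j) b^(p−l) with j + l = |vy|. The first half of t is a prefix of a^p b^p, so it begins with a; the second half is b^((j+l)/2) a^(p−j) b^(p−l), which begins with b. The halves differ, so t ∉ L.

In every case uv⁰xy⁰z = uxz ∉ L.

This contradicts the CFL pumping lemma, which requires uv^i xy^i z ∈ L for all i ≥ 0.
Hence L = {ww : w ∈ {a,b}*} is not context-free. ∎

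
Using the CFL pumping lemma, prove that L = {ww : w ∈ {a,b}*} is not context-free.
Assume for contradiction that L is context-free, and let p ≥ 1 be the pumping length given by the pumping lemma for CFLs.
Choose s = a^p b^p a^p b^p. Then s ∈ L (take w = a^p b^p) and |s| = 4p ≥ p.
By the CFL pumping lemma, s = uvxyz for some u, v, x, y, z with |vxy| ≤ p, |vy| ≥ 1, and uv^i xy^i z ∈ L for every i ≥ 0.

Write s as four blocks A₁ B₁ A₂ B₂ with A₁ = A₂ = a^p and B₁ = B₂ = b^p. Since |vxy| ≤ p, the window vxy lies inside at most two adjacent blocks. Take i = 0 and let t = uxz, so |t| = 4p − |vy| with 1 ≤ |vy| ≤ p. If |t| is odd, t ∉ L immediately, so assume |vy| is even (hence |vy| ≥ 2) and |t|/2 = 2p − |vy|/2, which satisfies p ≤ |t|/2 ≤ 2p − 1.

Case 1 (vxy inside A₁B₁): t = a^(p−j) b^(p−l) a^p b^p with j + l = |vy|. The second half of t has length < 2p, so it is a suffix of the trailing a^p b^p and ends in b; the first half is a^(p−j) b^(p−l) a^((j+l)/2), which ends in a because (j+l)/2 ≥ 1. The halves differ, so t ∉ L.

Case 2 (vxy inside B₁A₂, straddling the middle): t = a^p b^(p−j) a^(p−l) b^p with j + l = |vy|. If t = ww, then w is a prefix of t of length ≥ p, so w begins with a^p; and w is a suffix of t of length ≥ p, so w ends with b^p. That forces |w| ≥ 2p, contradicting |w| = |t|/2 ≤ 2p − 1. So t ∉ L.

Case 3 (vxy inside A₂B₂): t = a^p b^p a^(p−j) b^(p−l) with j + l = |vy|. The first half of t is a prefix of a^p b^p, so it begins with a; the second half is b^((j+l)/2) a^(p−j) b^(p−l), which begins with b. The halves differ, so t ∉ L.

In every case uv⁰xy⁰z = uxz ∉ L.

This contradicts the CFL pumping lemma, which requires uv^i xy^i z ∈ L for all i ≥ 0.
Hence L = {ww : w ∈ {a,b}*} is not context-free. ∎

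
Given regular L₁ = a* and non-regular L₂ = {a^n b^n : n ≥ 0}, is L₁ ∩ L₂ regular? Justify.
Yes — L₁ ∩ L₂ is regular.

A string of a* contains no b's, and the only string of {a^n b^n} with no b's is ε (n = 0). So L₁ ∩ L₂ = {ε}, a finite language, which is regular.

Note that the bare facts "L₁ regular, L₂ non-regular" do not settle the question by themselves: the closure of regular languages under ∪, ∩, complement and difference applies only when BOTH operands are regular. With a non-regular operand the result can come out regular or non-regular depending on the specific languages, so one has to work out L₁ ∩ L₂ for this particular pair, as above.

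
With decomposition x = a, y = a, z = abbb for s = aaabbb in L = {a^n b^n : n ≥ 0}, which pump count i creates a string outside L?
i = 0

xy⁰z = a · ε · abbb = aabbb; aabbb has 2 a's and 3 b's; 2 ≠ 3, so it is not in L.
(Other choices also work, e.g. i = 2, 3; only i = 1 is guaranteed to stay in L since xy¹z = s.)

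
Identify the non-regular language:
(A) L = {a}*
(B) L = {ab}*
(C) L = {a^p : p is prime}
(C) {a^p : p is prime}

(C) L = {a^p : p is prime} is NOT regular.

The pumping lemma can be used to prove this:
After pumping, the length becomes composite

The other languages are regular because they can be recognized by finite automata.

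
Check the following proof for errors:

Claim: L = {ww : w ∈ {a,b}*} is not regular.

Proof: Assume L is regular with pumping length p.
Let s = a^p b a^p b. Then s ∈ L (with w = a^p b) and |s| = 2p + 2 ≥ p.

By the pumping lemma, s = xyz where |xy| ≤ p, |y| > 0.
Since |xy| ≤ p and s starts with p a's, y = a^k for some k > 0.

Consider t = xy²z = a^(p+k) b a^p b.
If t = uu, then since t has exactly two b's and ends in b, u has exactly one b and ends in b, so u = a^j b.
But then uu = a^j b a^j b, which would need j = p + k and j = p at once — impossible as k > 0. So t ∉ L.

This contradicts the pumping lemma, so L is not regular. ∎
The proof is correct.

This proof is valid because:
1. s = a^p b a^p b is in L and is chosen in terms of p, so |s| ≥ p holds for every p
2. The decomposition analysis is correct: |xy| ≤ p forces y to lie inside the leading a's
3. The contradiction is valid: the argument shows a^(p+k) b a^p b cannot be split into two equal halves
4. The conclusion follows logically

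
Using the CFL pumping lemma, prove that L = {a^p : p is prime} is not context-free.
Assume for contradiction that L is context-free, and let p ≥ 1 be the pumping length given by the pumping lemma for CFLs.
Choose a prime q with q ≥ p and let s = a^q. Then s ∈ L and |s| = q ≥ p.
By the CFL pumping lemma, s = uvxyz for some u, v, x, y, z with |vxy| ≤ p, |vy| ≥ 1, and uv^i xy^i z ∈ L for every i ≥ 0.
All symbols are a's, so only lengths matter: let k = |vy|, with 1 ≤ k ≤ p. Then |uv^i xy^i z| = q + (i − 1)k.

Take i = q + 1: the length is q + qk = q(k + 1).
Both factors satisfy q ≥ 2 and k + 1 ≥ 2, so q(k + 1) is composite and uv^(q+1) xy^(q+1) z ∉ L.

This contradicts the CFL pumping lemma, which requires uv^i xy^i z ∈ L for all i ≥ 0.
Hence L = {a^p : p is prime} is not context-free. ∎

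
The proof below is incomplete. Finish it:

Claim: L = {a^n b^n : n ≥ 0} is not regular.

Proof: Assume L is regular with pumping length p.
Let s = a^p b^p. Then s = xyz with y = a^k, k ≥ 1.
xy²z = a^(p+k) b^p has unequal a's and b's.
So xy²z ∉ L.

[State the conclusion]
This contradicts the pumping lemma for regular languages,
which guarantees xy^i z ∈ L for all i ≥ 0.

Since our assumption that L is regular leads to a contradiction,
we conclude that L = {a^n b^n : n ≥ 0} is NOT regular. ∎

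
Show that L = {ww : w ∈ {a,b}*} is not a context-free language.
Assume for contradiction that L is context-free, and let p ≥ 1 be the pumping length given by the pumping lemma for CFLs.
Choose s = a^p b^p a^p b^p. Then s ∈ L (take w = a^p b^p) and |s| = 4p ≥ p.
By the CFL pumping lemma, s = uvxyz for some u, v, x, y, z with |vxy| ≤ p, |vy| ≥ 1, and uv^i xy^i z ∈ L for every i ≥ 0.

Write s as four blocks A₁ B₁ A₂ B₂ with A₁ = A₂ = a^p and B₁ = B₂ = b^p. Since |vxy| ≤ p, the window vxy lies inside at most two adjacent blocks. Take i = 0 and let t = uxz, so |t| = 4p − |vy| with 1 ≤ |vy| ≤ p. If |t| is odd, t ∉ L immediately, so assume |vy| is even (hence |vy| ≥ 2) and |t|/2 = 2p − |vy|/2, which satisfies p ≤ |t|/2 ≤ 2p − 1.

Case 1 (vxy inside A₁B₁): t = a^(p−j) b^(p−l) a^p b^p with j + l = |vy|. The second half of t has length < 2p, so it is a suffix of the trailing a^p b^p and ends in b; the first half is a^(p−j) b^(p−l) a^((j+l)/2), which ends in a because (j+l)/2 ≥ 1. The halves differ, so t ∉ L.

Case 2 (vxy inside B₁A₂, straddling the middle): t = a^p b^(p−j) a^(p−l) b^p with j + l = |vy|. If t = ww, then w is a prefix of t of length ≥ p, so w begins with a^p; and w is a suffix of t of length ≥ p, so w ends with b^p. That forces |w| ≥ 2p, contradicting |w| = |t|/2 ≤ 2p − 1. So t ∉ L.

Case 3 (vxy inside A₂B₂): t = a^p b^p a^(p−j) b^(p−l) with j + l = |vy|. The first half of t is a prefix of a^p b^p, so it begins with a; the second half is b^((j+l)/2) a^(p−j) b^(p−l), which begins with b. The halves differ, so t ∉ L.

In every case uv⁰xy⁰z = uxz ∉ L.

This contradicts the CFL pumping lemma, which requires uv^i xy^i z ∈ L for all i ≥ 0.
Hence L = {ww : w ∈ {a,b}*} is not context-free. ∎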